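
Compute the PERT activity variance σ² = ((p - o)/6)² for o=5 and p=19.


σ² = ((p - o) / 6)² = (p - o)² / 36
= (19 - 5)² / 36
= 14² / 36
= 196 / 36
= 5.4444


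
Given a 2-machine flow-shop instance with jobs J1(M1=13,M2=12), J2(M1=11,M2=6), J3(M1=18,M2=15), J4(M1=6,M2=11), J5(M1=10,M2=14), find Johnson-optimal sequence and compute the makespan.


Johnson's rule:
Group 1 (M1≤M2, sort by M1): ['J4', 'J5']
Group 2 (M1>M2, sort desc M2): ['J3', 'J1', 'J2']
Sequence: J4 → J5 → J3 → J1 → J2
Makespan calculation:
  J4: M1 done=6, M2 done=17
  J5: M1 done=16, M2 done=31
  J3: M1 done=34, M2 done=49
  J1: M1 done=47, M2 done=61
  J2: M1 done=58, M2 done=67
= Sequence: J4 → J5 → J3 → J1 → J2, Makespan: 67


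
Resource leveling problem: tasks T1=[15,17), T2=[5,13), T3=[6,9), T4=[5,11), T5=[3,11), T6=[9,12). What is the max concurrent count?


Check each time point for overlaps:
  t=6: 4 tasks active (T2, T3, T4, T5)
Max concurrent = 4


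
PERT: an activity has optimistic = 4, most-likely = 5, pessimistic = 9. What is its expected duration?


te = (o + 4m + p) / 6
= (4 + 4×5 + 9) / 6
= (4 + 20 + 9) / 6
= 33 / 6
= 5.50


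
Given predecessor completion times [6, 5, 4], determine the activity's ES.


ES = max of all predecessor completion times
Predecessors: [6, 5, 4]
ES = max(6, 5, 4)
= 6


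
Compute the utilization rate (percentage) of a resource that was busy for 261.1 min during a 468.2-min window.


Utilization = busy / total × 100
= 261.1 / 468.2 × 100
= 55.8%


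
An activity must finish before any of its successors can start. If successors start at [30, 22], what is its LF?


LF = min of all successor start times
Successors start at: [30, 22]
LF = min(30, 22)
= 22


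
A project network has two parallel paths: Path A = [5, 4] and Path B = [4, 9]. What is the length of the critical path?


Path A: 5 + 4 = 9
Path B: 4 + 9 = 13
Critical path = longest = max(9, 13)
= 13 (Path B)


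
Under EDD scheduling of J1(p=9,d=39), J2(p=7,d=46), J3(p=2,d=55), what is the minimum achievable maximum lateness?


EDD order: J1 → J2 → J3
Completion and lateness:
  J1: C=9, d=39, L=9-39=-30
  J2: C=16, d=46, L=16-46=-30
  J3: C=18, d=55, L=18-55=-37
Lmax = max(-30, -30, -37)
= -30


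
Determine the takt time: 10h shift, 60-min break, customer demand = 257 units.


Available = 10×60 - 60 = 540 min
Takt time = 540 / 257
= 2.10 min/unit


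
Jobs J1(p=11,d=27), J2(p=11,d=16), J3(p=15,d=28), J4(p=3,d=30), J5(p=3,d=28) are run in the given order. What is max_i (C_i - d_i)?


Lateness per job (L = C - d):
  J1: C=11, d=27, L=-16
  J2: C=22, d=16, L=6
  J3: C=37, d=28, L=9
  J4: C=40, d=30, L=10
  J5: C=43, d=28, L=15
Lmax = max(-16, 6, 9, 10, 15)
= 15


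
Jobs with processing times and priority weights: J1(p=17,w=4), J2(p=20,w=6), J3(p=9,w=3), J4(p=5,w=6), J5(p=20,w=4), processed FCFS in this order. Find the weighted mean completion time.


Completion times:
  J1: C=17, w×C=4×17=68
  J2: C=37, w×C=6×37=222
  J3: C=46, w×C=3×46=138
  J4: C=51, w×C=6×51=306
  J5: C=71, w×C=4×71=284
Sum w×C = 1018
Sum w = 23
Weighted avg = 1018/23
= 44.26


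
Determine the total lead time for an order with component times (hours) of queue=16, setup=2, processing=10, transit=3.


Lead time = queue + setup + processing + transit
= 16 + 2 + 10 + 3
= 31 hours


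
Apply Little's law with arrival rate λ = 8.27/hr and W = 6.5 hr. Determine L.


Little's law: L = λ × W
= 8.27 × 6.5
= 53.75


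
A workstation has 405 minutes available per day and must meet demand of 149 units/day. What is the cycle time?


Cycle time = available time / demand
= 405 / 149
= 2.72 min/unit


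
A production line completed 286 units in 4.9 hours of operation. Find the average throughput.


Throughput = units / time
= 286 / 4.9
= 58.4 units/hour


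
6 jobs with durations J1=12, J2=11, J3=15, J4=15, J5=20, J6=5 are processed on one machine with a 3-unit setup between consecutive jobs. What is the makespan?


Makespan = Σ processing + (n-1) × setup
= (12 + 11 + 15 + 15 + 20 + 5) + (6-1)×3
= 78 + 15
= 93 time units


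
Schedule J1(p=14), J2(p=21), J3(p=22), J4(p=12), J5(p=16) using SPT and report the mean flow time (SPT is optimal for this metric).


SPT order: J4 → J1 → J5 → J2 → J3
Completion times:
  J4: C=12
  J1: C=26
  J5: C=42
  J2: C=63
  J3: C=85
Sum = 228, n = 5
Mean flow = 228/5
= 45.60


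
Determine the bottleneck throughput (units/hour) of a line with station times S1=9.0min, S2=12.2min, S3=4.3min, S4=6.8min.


Bottleneck = longest station time
Station times: [9.0, 12.2, 4.3, 6.8]
Max = 12.2 min
Rate = 60 / 12.2
= 4.92 units/hour (bottleneck: 12.2min)


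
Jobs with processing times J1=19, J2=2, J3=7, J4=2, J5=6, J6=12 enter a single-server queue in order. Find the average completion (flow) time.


Completion times:
  J1: completes at 19
  J2: completes at 21
  J3: completes at 28
  J4: completes at 30
  J5: completes at 36
  J6: completes at 48
Sum = 182
Average = 182/6
= 30.33


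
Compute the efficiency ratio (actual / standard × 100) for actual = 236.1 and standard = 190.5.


Efficiency = (actual / standard) × 100
= (236.1 / 190.5) × 100
= 123.9%


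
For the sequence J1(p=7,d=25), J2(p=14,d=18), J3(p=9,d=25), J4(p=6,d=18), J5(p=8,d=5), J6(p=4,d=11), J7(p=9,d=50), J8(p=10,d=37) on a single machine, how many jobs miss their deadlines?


Completion vs due date:
  J1: C=7, d=25 → on time
  J2: C=21, d=18 → TARDY
  J3: C=30, d=25 → TARDY
  J4: C=36, d=18 → TARDY
  J5: C=44, d=5 → TARDY
  J6: C=48, d=11 → TARDY
  J7: C=57, d=50 → TARDY
  J8: C=67, d=37 → TARDY
Tardy jobs: J2, J3, J4, J5, J6, J7, J8
Count = 7


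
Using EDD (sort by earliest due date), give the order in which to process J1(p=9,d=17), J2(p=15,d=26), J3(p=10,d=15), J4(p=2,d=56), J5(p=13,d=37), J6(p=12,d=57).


EDD: sort by earliest due date
  J3: d=15, p=10
  J1: d=17, p=9
  J2: d=26, p=15
  J5: d=37, p=13
  J4: d=56, p=2
  J6: d=57, p=12
Order: J3 → J1 → J2 → J5 → J4 → J6


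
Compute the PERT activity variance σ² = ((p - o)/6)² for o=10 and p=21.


σ² = ((p - o) / 6)² = (p - o)² / 36
= (21 - 10)² / 36
= 11² / 36
= 121 / 36
= 3.3611


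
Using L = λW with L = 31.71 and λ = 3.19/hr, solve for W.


Little's law: L = λW → W = L / λ
= 31.71 / 3.19
= 9.94 hours


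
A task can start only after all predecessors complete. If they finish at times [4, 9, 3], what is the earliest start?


ES = max of all predecessor completion times
Predecessors: [4, 9, 3]
ES = max(4, 9, 3)
= 9


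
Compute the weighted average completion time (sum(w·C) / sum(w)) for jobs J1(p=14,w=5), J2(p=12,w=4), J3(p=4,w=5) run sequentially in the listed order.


Completion times:
  J1: C=14, w×C=5×14=70
  J2: C=26, w×C=4×26=104
  J3: C=30, w×C=5×30=150
Sum w×C = 324
Sum w = 14
Weighted avg = 324/14
= 23.14


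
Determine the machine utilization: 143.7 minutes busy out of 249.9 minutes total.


Utilization = busy / total × 100
= 143.7 / 249.9 × 100
= 57.5%


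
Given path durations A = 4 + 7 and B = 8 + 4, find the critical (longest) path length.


Path A: 4 + 7 = 11
Path B: 8 + 4 = 12
Critical path = longest = max(11, 12)
= 12 (Path B)


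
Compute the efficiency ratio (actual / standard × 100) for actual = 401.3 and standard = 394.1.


Efficiency = (actual / standard) × 100
= (401.3 / 394.1) × 100
= 101.8%


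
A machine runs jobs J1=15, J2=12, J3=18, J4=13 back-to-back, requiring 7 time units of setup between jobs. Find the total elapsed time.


Makespan = Σ processing + (n-1) × setup
= (15 + 12 + 18 + 13) + (4-1)×7
= 58 + 21
= 79 time units


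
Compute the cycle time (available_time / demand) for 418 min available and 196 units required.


Cycle time = available time / demand
= 418 / 196
= 2.13 min/unit


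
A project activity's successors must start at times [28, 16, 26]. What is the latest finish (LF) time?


LF = min of all successor start times
Successors start at: [28, 16, 26]
LF = min(28, 16, 26)
= 16


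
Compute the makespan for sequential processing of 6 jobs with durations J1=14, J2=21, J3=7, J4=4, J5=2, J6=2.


Sequential makespan: sum all processing times
= 14 + 21 + 7 + 4 + 2 + 2
= 50 time units


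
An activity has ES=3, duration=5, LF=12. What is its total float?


EF = ES + duration = 3 + 5 = 8
LS = LF - duration = 12 - 5 = 7
Total Float = LF - EF = 12 - 8
(or LS - ES = 7 - 3)
= 4


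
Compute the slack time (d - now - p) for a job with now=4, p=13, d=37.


Slack = due - current_time - processing
= 37 - 4 - 13
= 20


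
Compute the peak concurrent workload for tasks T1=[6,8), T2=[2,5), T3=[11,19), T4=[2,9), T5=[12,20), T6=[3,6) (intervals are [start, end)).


Check each time point for overlaps:
  t=3: 3 tasks active (T2, T4, T6)
Max concurrent = 3


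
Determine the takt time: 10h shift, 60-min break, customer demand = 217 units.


Available = 10×60 - 60 = 540 min
Takt time = 540 / 217
= 2.49 min/unit


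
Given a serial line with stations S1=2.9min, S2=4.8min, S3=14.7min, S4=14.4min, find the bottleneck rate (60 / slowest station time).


Bottleneck = longest station time
Station times: [2.9, 4.8, 14.7, 14.4]
Max = 14.7 min
Rate = 60 / 14.7
= 4.08 units/hour (bottleneck: 14.7min)


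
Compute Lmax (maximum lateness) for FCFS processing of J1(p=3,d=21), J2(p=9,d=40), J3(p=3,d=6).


Lateness per job (L = C - d):
  J1: C=3, d=21, L=-18
  J2: C=12, d=40, L=-28
  J3: C=15, d=6, L=9
Lmax = max(-18, -28, 9)
= 9


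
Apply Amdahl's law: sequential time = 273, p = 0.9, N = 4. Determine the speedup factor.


Amdahl's law: T_p = T × ((1-p) + p/N)
= 273 × ((1-0.9) + 0.9/4)
= 273 × (0.10 + 0.2250)
= 273 × 0.3250
= 88.72
Speedup = 273/88.72
= 3.08×


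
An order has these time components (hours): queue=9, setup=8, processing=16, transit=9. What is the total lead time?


Lead time = queue + setup + processing + transit
= 9 + 8 + 16 + 9
= 42 hours


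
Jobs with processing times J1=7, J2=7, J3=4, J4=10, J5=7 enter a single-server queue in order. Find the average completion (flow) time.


Completion times:
  J1: completes at 7
  J2: completes at 14
  J3: completes at 18
  J4: completes at 28
  J5: completes at 35
Sum = 102
Average = 102/5
= 20.40


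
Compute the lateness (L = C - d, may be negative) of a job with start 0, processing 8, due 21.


Completion = 0 + 8 = 8
Lateness = C - d = 8 - 21
= -13


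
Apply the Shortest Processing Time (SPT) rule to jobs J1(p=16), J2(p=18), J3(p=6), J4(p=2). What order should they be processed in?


SPT: sort by shortest processing time
  J4: p=2
  J3: p=6
  J1: p=16
  J2: p=18
Order: J4 → J3 → J1 → J2


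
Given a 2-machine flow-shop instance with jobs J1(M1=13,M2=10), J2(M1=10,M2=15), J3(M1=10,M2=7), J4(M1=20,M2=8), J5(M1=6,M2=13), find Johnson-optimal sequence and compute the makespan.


Johnson's rule:
Group 1 (M1≤M2, sort by M1): ['J5', 'J2']
Group 2 (M1>M2, sort desc M2): ['J1', 'J4', 'J3']
Sequence: J5 → J2 → J1 → J4 → J3
Makespan calculation:
  J5: M1 done=6, M2 done=19
  J2: M1 done=16, M2 done=34
  J1: M1 done=29, M2 done=44
  J4: M1 done=49, M2 done=57
  J3: M1 done=59, M2 done=66
= Sequence: J5 → J2 → J1 → J4 → J3, Makespan: 66


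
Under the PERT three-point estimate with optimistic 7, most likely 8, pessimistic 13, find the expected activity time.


te = (o + 4m + p) / 6
= (7 + 4×8 + 13) / 6
= (7 + 32 + 13) / 6
= 52 / 6
= 8.67


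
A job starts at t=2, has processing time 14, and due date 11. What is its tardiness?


Completion = start + processing = 2 + 14 = 16
Tardiness = max(0, C - d) = max(0, 16 - 11)
= max(0, 5)
= 5


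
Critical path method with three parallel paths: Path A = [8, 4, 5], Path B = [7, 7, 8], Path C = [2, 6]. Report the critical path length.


Path A: 8 + 4 + 5 = 17
Path B: 7 + 7 + 8 = 22
Path C: 2 + 6 = 8
Critical path = longest = max(17, 22, 8)
= 22 (Path B)


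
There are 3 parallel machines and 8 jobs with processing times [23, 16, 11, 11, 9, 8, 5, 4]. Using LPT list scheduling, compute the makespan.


Jobs (LPT sorted): [23, 16, 11, 11, 9, 8, 5, 4]
Machines: 3
  J=23 → Machine 1 (load: 0+23=23)
  J=16 → Machine 2 (load: 0+16=16)
  J=11 → Machine 3 (load: 0+11=11)
  J=11 → Machine 3 (load: 11+11=22)
  J=9 → Machine 2 (load: 16+9=25)
  J=8 → Machine 3 (load: 22+8=30)
  J=5 → Machine 1 (load: 23+5=28)
  J=4 → Machine 2 (load: 25+4=29)
Machine loads: [28, 29, 30]
Makespan = max = 30 time units


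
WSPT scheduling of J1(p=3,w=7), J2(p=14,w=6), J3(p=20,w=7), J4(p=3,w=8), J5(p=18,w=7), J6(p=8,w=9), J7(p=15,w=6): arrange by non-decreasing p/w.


WSPT (Smith's rule): sort by p/w ascending
  J4: p/w = 3/8 = 0.375
  J1: p/w = 3/7 = 0.429
  J6: p/w = 8/9 = 0.889
  J2: p/w = 14/6 = 2.333
  J7: p/w = 15/6 = 2.500
  J5: p/w = 18/7 = 2.571
  J3: p/w = 20/7 = 2.857
Order: J4 → J1 → J6 → J2 → J7 → J5 → J3


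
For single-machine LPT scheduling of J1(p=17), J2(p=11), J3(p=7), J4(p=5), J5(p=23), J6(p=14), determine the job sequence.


LPT: sort by longest processing time first
  J5: p=23
  J1: p=17
  J6: p=14
  J2: p=11
  J3: p=7
  J4: p=5
Order: J5 → J1 → J6 → J2 → J3 → J4


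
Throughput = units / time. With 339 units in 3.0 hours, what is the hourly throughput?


Throughput = units / time
= 339 / 3.0
= 113.0 units/hour


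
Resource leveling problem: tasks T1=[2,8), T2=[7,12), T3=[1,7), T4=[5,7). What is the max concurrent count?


Check each time point for overlaps:
  t=5: 3 tasks active (T1, T3, T4)
Max concurrent = 3


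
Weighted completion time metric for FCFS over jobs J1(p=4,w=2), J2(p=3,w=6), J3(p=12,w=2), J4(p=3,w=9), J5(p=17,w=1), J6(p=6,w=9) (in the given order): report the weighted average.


Completion times:
  J1: C=4, w×C=2×4=8
  J2: C=7, w×C=6×7=42
  J3: C=19, w×C=2×19=38
  J4: C=22, w×C=9×22=198
  J5: C=39, w×C=1×39=39
  J6: C=45, w×C=9×45=405
Sum w×C = 730
Sum w = 29
Weighted avg = 730/29
= 25.17


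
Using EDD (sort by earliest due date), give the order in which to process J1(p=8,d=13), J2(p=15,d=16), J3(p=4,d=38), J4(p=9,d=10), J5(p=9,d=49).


EDD: sort by earliest due date
  J4: d=10, p=9
  J1: d=13, p=8
  J2: d=16, p=15
  J3: d=38, p=4
  J5: d=49, p=9
Order: J4 → J1 → J2 → J3 → J5


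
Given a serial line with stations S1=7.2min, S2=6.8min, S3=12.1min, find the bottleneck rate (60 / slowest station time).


Bottleneck = longest station time
Station times: [7.2, 6.8, 12.1]
Max = 12.1 min
Rate = 60 / 12.1
= 4.96 units/hour (bottleneck: 12.1min)


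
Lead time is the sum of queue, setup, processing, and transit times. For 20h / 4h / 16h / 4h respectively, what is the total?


Lead time = queue + setup + processing + transit
= 20 + 4 + 16 + 4
= 44 hours


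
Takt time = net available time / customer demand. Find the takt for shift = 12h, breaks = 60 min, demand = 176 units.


Available = 12×60 - 60 = 660 min
Takt time = 660 / 176
= 3.75 min/unit


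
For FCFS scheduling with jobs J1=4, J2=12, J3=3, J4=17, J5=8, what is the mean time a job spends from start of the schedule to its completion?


Completion times:
  J1: completes at 4
  J2: completes at 16
  J3: completes at 19
  J4: completes at 36
  J5: completes at 44
Sum = 119
Average = 119/5
= 23.80


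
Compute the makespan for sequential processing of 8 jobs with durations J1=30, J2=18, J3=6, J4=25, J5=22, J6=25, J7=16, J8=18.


Sequential makespan: sum all processing times
= 30 + 18 + 6 + 25 + 22 + 25 + 16 + 18
= 160 time units


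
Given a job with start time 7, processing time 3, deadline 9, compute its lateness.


Completion = 7 + 3 = 10
Lateness = C - d = 10 - 9
= 1


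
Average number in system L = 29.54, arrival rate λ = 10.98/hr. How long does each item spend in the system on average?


Little's law: L = λW → W = L / λ
= 29.54 / 10.98
= 2.69 hours


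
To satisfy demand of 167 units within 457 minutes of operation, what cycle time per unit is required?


Cycle time = available time / demand
= 457 / 167
= 2.74 min/unit


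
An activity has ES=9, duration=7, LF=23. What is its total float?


EF = ES + duration = 9 + 7 = 16
LS = LF - duration = 23 - 7 = 16
Total Float = LF - EF = 23 - 16
(or LS - ES = 16 - 9)
= 7


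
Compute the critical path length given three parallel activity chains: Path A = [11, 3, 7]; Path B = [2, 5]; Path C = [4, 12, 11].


Path A: 11 + 3 + 7 = 21
Path B: 2 + 5 = 7
Path C: 4 + 12 + 11 = 27
Critical path = longest = max(21, 7, 27)
= 27 (Path C)


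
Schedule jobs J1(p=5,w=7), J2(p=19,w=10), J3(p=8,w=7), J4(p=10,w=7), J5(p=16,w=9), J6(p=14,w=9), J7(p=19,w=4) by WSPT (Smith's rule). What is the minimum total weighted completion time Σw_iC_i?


WSPT order (by p/w): J1 → J3 → J4 → J6 → J5 → J2 → J7
  J1: C=5, w·C=7×5=35
  J3: C=13, w·C=7×13=91
  J4: C=23, w·C=7×23=161
  J6: C=37, w·C=9×37=333
  J5: C=53, w·C=9×53=477
  J2: C=72, w·C=10×72=720
  J7: C=91, w·C=4×91=364
Σ w·C = 2181
= 2181


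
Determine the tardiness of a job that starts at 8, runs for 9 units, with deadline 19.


Completion = start + processing = 8 + 9 = 17
Tardiness = max(0, C - d) = max(0, 17 - 19)
= max(0, -2)
= 0


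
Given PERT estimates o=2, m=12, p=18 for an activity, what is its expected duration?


te = (o + 4m + p) / 6
= (2 + 4×12 + 18) / 6
= (2 + 48 + 18) / 6
= 68 / 6
= 11.33


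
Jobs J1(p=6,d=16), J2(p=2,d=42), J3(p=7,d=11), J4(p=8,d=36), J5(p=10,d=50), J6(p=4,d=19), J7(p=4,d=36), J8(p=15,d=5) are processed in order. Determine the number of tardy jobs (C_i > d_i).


Completion vs due date:
  J1: C=6, d=16 → on time
  J2: C=8, d=42 → on time
  J3: C=15, d=11 → TARDY
  J4: C=23, d=36 → on time
  J5: C=33, d=50 → on time
  J6: C=37, d=19 → TARDY
  J7: C=41, d=36 → TARDY
  J8: C=56, d=5 → TARDY
Tardy jobs: J3, J6, J7, J8
Count = 4


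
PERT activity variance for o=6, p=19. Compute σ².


σ² = ((p - o) / 6)² = (p - o)² / 36
= (19 - 6)² / 36
= 13² / 36
= 169 / 36
= 4.6944


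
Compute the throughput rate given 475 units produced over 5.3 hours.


Throughput = units / time
= 475 / 5.3
= 89.6 units/hour


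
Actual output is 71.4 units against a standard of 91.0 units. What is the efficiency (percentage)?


Efficiency = (actual / standard) × 100
= (71.4 / 91.0) × 100
= 78.5%


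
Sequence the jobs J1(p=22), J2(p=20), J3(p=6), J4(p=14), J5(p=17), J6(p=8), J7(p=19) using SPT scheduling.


SPT: sort by shortest processing time
  J3: p=6
  J6: p=8
  J4: p=14
  J5: p=17
  J7: p=19
  J2: p=20
  J1: p=22
Order: J3 → J6 → J4 → J5 → J7 → J2 → J1


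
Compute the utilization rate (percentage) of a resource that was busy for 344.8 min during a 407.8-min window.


Utilization = busy / total × 100
= 344.8 / 407.8 × 100
= 84.6%


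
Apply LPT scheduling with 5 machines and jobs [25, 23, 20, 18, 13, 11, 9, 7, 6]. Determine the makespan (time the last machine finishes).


Jobs (LPT sorted): [25, 23, 20, 18, 13, 11, 9, 7, 6]
Machines: 5
  J=25 → Machine 1 (load: 0+25=25)
  J=23 → Machine 2 (load: 0+23=23)
  J=20 → Machine 3 (load: 0+20=20)
  J=18 → Machine 4 (load: 0+18=18)
  J=13 → Machine 5 (load: 0+13=13)
  J=11 → Machine 5 (load: 13+11=24)
  J=9 → Machine 4 (load: 18+9=27)
  J=7 → Machine 3 (load: 20+7=27)
  J=6 → Machine 2 (load: 23+6=29)
Machine loads: [25, 29, 27, 27, 24]
Makespan = max = 29 time units


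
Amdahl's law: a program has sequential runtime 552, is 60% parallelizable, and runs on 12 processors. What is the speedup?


Amdahl's law: T_p = T × ((1-p) + p/N)
= 552 × ((1-0.6) + 0.6/12)
= 552 × (0.40 + 0.0500)
= 552 × 0.4500
= 248.40
Speedup = 552/248.40
= 2.22×


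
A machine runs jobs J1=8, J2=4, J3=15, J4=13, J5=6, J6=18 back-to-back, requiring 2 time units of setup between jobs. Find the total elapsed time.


Makespan = Σ processing + (n-1) × setup
= (8 + 4 + 15 + 13 + 6 + 18) + (6-1)×2
= 64 + 10
= 74 time units


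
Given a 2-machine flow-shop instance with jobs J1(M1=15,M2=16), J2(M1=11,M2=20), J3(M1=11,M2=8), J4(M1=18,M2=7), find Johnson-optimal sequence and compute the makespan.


Johnson's rule:
Group 1 (M1≤M2, sort by M1): ['J2', 'J1']
Group 2 (M1>M2, sort desc M2): ['J3', 'J4']
Sequence: J2 → J1 → J3 → J4
Makespan calculation:
  J2: M1 done=11, M2 done=31
  J1: M1 done=26, M2 done=47
  J3: M1 done=37, M2 done=55
  J4: M1 done=55, M2 done=62
= Sequence: J2 → J1 → J3 → J4, Makespan: 62


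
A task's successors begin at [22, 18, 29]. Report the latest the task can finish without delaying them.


LF = min of all successor start times
Successors start at: [22, 18, 29]
LF = min(22, 18, 29)
= 18


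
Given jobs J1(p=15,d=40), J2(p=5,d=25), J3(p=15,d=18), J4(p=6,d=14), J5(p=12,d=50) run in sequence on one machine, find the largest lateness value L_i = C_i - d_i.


Lateness per job (L = C - d):
  J1: C=15, d=40, L=-25
  J2: C=20, d=25, L=-5
  J3: C=35, d=18, L=17
  J4: C=41, d=14, L=27
  J5: C=53, d=50, L=3
Lmax = max(-25, -5, 17, 27, 3)
= 27


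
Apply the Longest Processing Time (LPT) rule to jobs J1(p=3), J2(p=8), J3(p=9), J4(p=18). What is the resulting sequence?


LPT: sort by longest processing time first
  J4: p=18
  J3: p=9
  J2: p=8
  J1: p=3
Order: J4 → J3 → J2 → J1


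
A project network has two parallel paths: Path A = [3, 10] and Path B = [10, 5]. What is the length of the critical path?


Path A: 3 + 10 = 13
Path B: 10 + 5 = 15
Critical path = longest = max(13, 15)
= 15 (Path B)


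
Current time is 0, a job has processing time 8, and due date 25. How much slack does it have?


Slack = due - current_time - processing
= 25 - 0 - 8
= 17


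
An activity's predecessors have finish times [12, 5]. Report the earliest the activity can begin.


ES = max of all predecessor completion times
Predecessors: [12, 5]
ES = max(12, 5)
= 12


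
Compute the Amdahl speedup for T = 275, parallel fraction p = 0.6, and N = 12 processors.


Amdahl's law: T_p = T × ((1-p) + p/N)
= 275 × ((1-0.6) + 0.6/12)
= 275 × (0.40 + 0.0500)
= 275 × 0.4500
= 123.75
Speedup = 275/123.75
= 2.22×


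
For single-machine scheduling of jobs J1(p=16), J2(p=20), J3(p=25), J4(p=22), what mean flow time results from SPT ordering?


SPT order: J1 → J2 → J4 → J3
Completion times:
  J1: C=16
  J2: C=36
  J4: C=58
  J3: C=83
Sum = 193, n = 4
Mean flow = 193/4
= 48.25


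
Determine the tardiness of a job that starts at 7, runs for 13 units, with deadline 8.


Completion = start + processing = 7 + 13 = 20
Tardiness = max(0, C - d) = max(0, 20 - 8)
= max(0, 12)
= 12


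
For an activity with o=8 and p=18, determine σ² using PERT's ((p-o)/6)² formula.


σ² = ((p - o) / 6)² = (p - o)² / 36
= (18 - 8)² / 36
= 10² / 36
= 100 / 36
= 2.7778


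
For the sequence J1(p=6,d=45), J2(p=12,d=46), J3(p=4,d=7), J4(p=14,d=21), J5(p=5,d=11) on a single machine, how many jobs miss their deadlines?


Completion vs due date:
  J1: C=6, d=45 → on time
  J2: C=18, d=46 → on time
  J3: C=22, d=7 → TARDY
  J4: C=36, d=21 → TARDY
  J5: C=41, d=11 → TARDY
Tardy jobs: J3, J4, J5
Count = 3


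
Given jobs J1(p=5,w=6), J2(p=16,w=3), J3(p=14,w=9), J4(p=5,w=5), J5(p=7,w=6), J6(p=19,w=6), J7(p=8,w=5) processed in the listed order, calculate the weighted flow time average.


Completion times:
  J1: C=5, w×C=6×5=30
  J2: C=21, w×C=3×21=63
  J3: C=35, w×C=9×35=315
  J4: C=40, w×C=5×40=200
  J5: C=47, w×C=6×47=282
  J6: C=66, w×C=6×66=396
  J7: C=74, w×C=5×74=370
Sum w×C = 1656
Sum w = 40
Weighted avg = 1656/40
= 41.40


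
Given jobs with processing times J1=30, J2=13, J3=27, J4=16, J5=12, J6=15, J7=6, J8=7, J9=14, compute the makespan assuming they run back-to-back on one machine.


Sequential makespan: sum all processing times
= 30 + 13 + 27 + 16 + 12 + 15 + 6 + 7 + 14
= 140 time units


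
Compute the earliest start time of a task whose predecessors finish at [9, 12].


ES = max of all predecessor completion times
Predecessors: [9, 12]
ES = max(9, 12)
= 12


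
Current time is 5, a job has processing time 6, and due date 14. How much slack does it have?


Slack = due - current_time - processing
= 14 - 5 - 6
= 3


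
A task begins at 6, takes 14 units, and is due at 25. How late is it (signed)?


Completion = 6 + 14 = 20
Lateness = C - d = 20 - 25
= -5


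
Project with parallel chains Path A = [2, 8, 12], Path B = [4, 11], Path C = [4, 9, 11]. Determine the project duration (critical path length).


Path A: 2 + 8 + 12 = 22
Path B: 4 + 11 = 15
Path C: 4 + 9 + 11 = 24
Critical path = longest = max(22, 15, 24)
= 24 (Path C)


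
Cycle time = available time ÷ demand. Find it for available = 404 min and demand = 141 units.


Cycle time = available time / demand
= 404 / 141
= 2.87 min/unit


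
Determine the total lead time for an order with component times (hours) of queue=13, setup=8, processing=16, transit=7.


Lead time = queue + setup + processing + transit
= 13 + 8 + 16 + 7
= 44 hours


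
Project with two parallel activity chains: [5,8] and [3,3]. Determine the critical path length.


Path A: 5 + 8 = 13
Path B: 3 + 3 = 6
Critical path = longest = max(13, 6)
= 13 (Path A)


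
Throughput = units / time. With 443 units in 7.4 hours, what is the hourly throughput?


Throughput = units / time
= 443 / 7.4
= 59.9 units/hour


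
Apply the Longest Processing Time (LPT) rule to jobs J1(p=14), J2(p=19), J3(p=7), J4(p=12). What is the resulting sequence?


LPT: sort by longest processing time first
  J2: p=19
  J1: p=14
  J4: p=12
  J3: p=7
Order: J2 → J1 → J4 → J3


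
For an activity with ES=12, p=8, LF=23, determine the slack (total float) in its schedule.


EF = ES + duration = 12 + 8 = 20
LS = LF - duration = 23 - 8 = 15
Total Float = LF - EF = 23 - 20
(or LS - ES = 15 - 12)
= 3


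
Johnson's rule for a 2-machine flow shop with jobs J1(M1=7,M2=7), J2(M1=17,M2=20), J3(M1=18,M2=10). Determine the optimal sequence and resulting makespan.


Johnson's rule:
Group 1 (M1≤M2, sort by M1): ['J1', 'J2']
Group 2 (M1>M2, sort desc M2): ['J3']
Sequence: J1 → J2 → J3
Makespan calculation:
  J1: M1 done=7, M2 done=14
  J2: M1 done=24, M2 done=44
  J3: M1 done=42, M2 done=54
= Sequence: J1 → J2 → J3, Makespan: 54


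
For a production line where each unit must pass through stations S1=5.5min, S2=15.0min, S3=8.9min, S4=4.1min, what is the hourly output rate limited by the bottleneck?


Bottleneck = longest station time
Station times: [5.5, 15.0, 8.9, 4.1]
Max = 15.0 min
Rate = 60 / 15.0
= 4.00 units/hour (bottleneck: 15.0min)


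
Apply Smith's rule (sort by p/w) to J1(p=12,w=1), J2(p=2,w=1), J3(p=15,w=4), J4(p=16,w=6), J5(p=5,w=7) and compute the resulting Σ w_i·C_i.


WSPT order (by p/w): J5 → J2 → J4 → J3 → J1
  J5: C=5, w·C=7×5=35
  J2: C=7, w·C=1×7=7
  J4: C=23, w·C=6×23=138
  J3: C=38, w·C=4×38=152
  J1: C=50, w·C=1×50=50
Σ w·C = 382
= 382


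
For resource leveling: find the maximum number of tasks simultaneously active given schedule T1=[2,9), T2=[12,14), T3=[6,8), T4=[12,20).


Check each time point for overlaps:
  t=6: 2 tasks active (T1, T3)
Max concurrent = 2


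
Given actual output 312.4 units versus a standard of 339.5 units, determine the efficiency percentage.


Efficiency = (actual / standard) × 100
= (312.4 / 339.5) × 100
= 92.0%


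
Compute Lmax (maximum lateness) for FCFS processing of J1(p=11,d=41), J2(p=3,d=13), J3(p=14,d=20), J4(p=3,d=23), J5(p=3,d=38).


Lateness per job (L = C - d):
  J1: C=11, d=41, L=-30
  J2: C=14, d=13, L=1
  J3: C=28, d=20, L=8
  J4: C=31, d=23, L=8
  J5: C=34, d=38, L=-4
Lmax = max(-30, 1, 8, 8, -4)
= 8


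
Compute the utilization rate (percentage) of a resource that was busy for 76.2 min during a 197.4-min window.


Utilization = busy / total × 100
= 76.2 / 197.4 × 100
= 38.6%


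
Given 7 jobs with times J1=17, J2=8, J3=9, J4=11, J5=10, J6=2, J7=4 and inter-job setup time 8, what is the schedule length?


Makespan = Σ processing + (n-1) × setup
= (17 + 8 + 9 + 11 + 10 + 2 + 4) + (7-1)×8
= 61 + 48
= 109 time units


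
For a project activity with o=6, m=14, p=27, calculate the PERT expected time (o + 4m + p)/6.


te = (o + 4m + p) / 6
= (6 + 4×14 + 27) / 6
= (6 + 56 + 27) / 6
= 89 / 6
= 14.83


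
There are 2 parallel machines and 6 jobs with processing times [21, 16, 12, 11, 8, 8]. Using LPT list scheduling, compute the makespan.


Jobs (LPT sorted): [21, 16, 12, 11, 8, 8]
Machines: 2
  J=21 → Machine 1 (load: 0+21=21)
  J=16 → Machine 2 (load: 0+16=16)
  J=12 → Machine 2 (load: 16+12=28)
  J=11 → Machine 1 (load: 21+11=32)
  J=8 → Machine 2 (load: 28+8=36)
  J=8 → Machine 1 (load: 32+8=40)
Machine loads: [40, 36]
Makespan = max = 40 time units


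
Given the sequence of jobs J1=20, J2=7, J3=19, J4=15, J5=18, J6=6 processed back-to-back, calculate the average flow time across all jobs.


Completion times:
  J1: completes at 20
  J2: completes at 27
  J3: completes at 46
  J4: completes at 61
  J5: completes at 79
  J6: completes at 85
Sum = 318
Average = 318/6
= 53.00


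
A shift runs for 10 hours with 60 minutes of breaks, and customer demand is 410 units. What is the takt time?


Available = 10×60 - 60 = 540 min
Takt time = 540 / 410
= 1.32 min/unit


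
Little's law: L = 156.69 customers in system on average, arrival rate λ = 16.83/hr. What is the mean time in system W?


Little's law: L = λW → W = L / λ
= 156.69 / 16.83
= 9.31 hours


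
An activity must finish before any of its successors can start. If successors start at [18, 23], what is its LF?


LF = min of all successor start times
Successors start at: [18, 23]
LF = min(18, 23)
= 18


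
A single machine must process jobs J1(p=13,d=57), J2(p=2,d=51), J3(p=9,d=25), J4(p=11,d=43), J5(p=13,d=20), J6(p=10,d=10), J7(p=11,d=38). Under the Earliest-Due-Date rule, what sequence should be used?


EDD: sort by earliest due date
  J6: d=10, p=10
  J5: d=20, p=13
  J3: d=25, p=9
  J7: d=38, p=11
  J4: d=43, p=11
  J2: d=51, p=2
  J1: d=57, p=13
Order: J6 → J5 → J3 → J7 → J4 → J2 → J1


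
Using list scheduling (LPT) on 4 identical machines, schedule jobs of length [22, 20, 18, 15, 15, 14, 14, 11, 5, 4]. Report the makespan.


Jobs (LPT sorted): [22, 20, 18, 15, 15, 14, 14, 11, 5, 4]
Machines: 4
  J=22 → Machine 1 (load: 0+22=22)
  J=20 → Machine 2 (load: 0+20=20)
  J=18 → Machine 3 (load: 0+18=18)
  J=15 → Machine 4 (load: 0+15=15)
  J=15 → Machine 4 (load: 15+15=30)
  J=14 → Machine 3 (load: 18+14=32)
  J=14 → Machine 2 (load: 20+14=34)
  J=11 → Machine 1 (load: 22+11=33)
  J=5 → Machine 4 (load: 30+5=35)
  J=4 → Machine 3 (load: 32+4=36)
Machine loads: [33, 34, 36, 35]
Makespan = max = 36 time units


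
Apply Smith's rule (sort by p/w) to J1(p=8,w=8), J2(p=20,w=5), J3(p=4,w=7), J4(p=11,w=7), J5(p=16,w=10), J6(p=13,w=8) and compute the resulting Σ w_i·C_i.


WSPT order (by p/w): J3 → J1 → J4 → J5 → J6 → J2
  J3: C=4, w·C=7×4=28
  J1: C=12, w·C=8×12=96
  J4: C=23, w·C=7×23=161
  J5: C=39, w·C=10×39=390
  J6: C=52, w·C=8×52=416
  J2: C=72, w·C=5×72=360
Σ w·C = 1451
= 1451


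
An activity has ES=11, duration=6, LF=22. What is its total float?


EF = ES + duration = 11 + 6 = 17
LS = LF - duration = 22 - 6 = 16
Total Float = LF - EF = 22 - 17
(or LS - ES = 16 - 11)
= 5


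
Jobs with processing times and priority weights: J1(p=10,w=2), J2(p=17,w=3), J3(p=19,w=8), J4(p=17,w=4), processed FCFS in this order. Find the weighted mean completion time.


Completion times:
  J1: C=10, w×C=2×10=20
  J2: C=27, w×C=3×27=81
  J3: C=46, w×C=8×46=368
  J4: C=63, w×C=4×63=252
Sum w×C = 721
Sum w = 17
Weighted avg = 721/17
= 42.41


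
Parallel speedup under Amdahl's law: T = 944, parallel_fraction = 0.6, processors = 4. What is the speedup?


Amdahl's law: T_p = T × ((1-p) + p/N)
= 944 × ((1-0.6) + 0.6/4)
= 944 × (0.40 + 0.1500)
= 944 × 0.5500
= 519.20
Speedup = 944/519.20
= 1.82×


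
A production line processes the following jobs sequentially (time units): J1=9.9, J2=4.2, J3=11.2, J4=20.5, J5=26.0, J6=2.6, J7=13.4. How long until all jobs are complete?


Sequential makespan: sum all processing times
= 9.9 + 4.2 + 11.2 + 20.5 + 26.0 + 2.6 + 13.4
= 87.8 time units


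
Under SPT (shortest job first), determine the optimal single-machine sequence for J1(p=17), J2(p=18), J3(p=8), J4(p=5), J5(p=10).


SPT: sort by shortest processing time
  J4: p=5
  J3: p=8
  J5: p=10
  J1: p=17
  J2: p=18
Order: J4 → J3 → J5 → J1 → J2


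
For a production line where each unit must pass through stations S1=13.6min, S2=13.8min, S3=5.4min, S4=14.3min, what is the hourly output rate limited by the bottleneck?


Bottleneck = longest station time
Station times: [13.6, 13.8, 5.4, 14.3]
Max = 14.3 min
Rate = 60 / 14.3
= 4.20 units/hour (bottleneck: 14.3min)


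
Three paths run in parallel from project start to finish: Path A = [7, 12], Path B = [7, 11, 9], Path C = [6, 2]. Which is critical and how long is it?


Path A: 7 + 12 = 19
Path B: 7 + 11 + 9 = 27
Path C: 6 + 2 = 8
Critical path = longest = max(19, 27, 8)
= 27 (Path B)


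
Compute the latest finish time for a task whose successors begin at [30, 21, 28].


LF = min of all successor start times
Successors start at: [30, 21, 28]
LF = min(30, 21, 28)
= 21


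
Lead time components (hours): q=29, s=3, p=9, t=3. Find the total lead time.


Lead time = queue + setup + processing + transit
= 29 + 3 + 9 + 3
= 44 hours


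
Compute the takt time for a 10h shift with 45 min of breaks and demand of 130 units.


Available = 10×60 - 45 = 555 min
Takt time = 555 / 130
= 4.27 min/unit


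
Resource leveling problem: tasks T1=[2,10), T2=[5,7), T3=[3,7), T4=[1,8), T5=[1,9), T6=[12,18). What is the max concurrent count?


Check each time point for overlaps:
  t=5: 5 tasks active (T1, T2, T3, T4, T5)
Max concurrent = 5


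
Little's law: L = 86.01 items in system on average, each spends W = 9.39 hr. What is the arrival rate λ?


Little's law: L = λW → λ = L / W
= 86.01 / 9.39
= 9.16 per hour


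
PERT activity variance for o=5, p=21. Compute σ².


σ² = ((p - o) / 6)² = (p - o)² / 36
= (21 - 5)² / 36
= 16² / 36
= 256 / 36
= 7.1111


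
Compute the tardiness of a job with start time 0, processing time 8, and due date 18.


Completion = start + processing = 0 + 8 = 8
Tardiness = max(0, C - d) = max(0, 8 - 18)
= max(0, -10)
= 0


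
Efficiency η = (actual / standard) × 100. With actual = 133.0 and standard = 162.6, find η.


Efficiency = (actual / standard) × 100
= (133.0 / 162.6) × 100
= 81.8%


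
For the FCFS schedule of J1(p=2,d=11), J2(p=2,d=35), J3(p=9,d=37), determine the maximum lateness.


Lateness per job (L = C - d):
  J1: C=2, d=11, L=-9
  J2: C=4, d=35, L=-31
  J3: C=13, d=37, L=-24
Lmax = max(-9, -31, -24)
= -9


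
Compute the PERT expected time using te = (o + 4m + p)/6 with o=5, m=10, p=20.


te = (o + 4m + p) / 6
= (5 + 4×10 + 20) / 6
= (5 + 40 + 20) / 6
= 65 / 6
= 10.83


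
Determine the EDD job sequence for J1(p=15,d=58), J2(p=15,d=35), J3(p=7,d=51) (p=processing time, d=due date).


EDD: sort by earliest due date
  J2: d=35, p=15
  J3: d=51, p=7
  J1: d=58, p=15
Order: J2 → J3 → J1


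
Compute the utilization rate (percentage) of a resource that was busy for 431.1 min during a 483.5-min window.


Utilization = busy / total × 100
= 431.1 / 483.5 × 100
= 89.2%


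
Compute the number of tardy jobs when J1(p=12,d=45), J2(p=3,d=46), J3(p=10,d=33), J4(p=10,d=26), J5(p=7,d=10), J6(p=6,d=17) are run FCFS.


Completion vs due date:
  J1: C=12, d=45 → on time
  J2: C=15, d=46 → on time
  J3: C=25, d=33 → on time
  J4: C=35, d=26 → TARDY
  J5: C=42, d=10 → TARDY
  J6: C=48, d=17 → TARDY
Tardy jobs: J4, J5, J6
Count = 3


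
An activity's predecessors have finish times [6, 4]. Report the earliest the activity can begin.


ES = max of all predecessor completion times
Predecessors: [6, 4]
ES = max(6, 4)
= 6


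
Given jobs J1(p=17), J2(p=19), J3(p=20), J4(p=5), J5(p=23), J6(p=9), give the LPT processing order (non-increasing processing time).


LPT: sort by longest processing time first
  J5: p=23
  J3: p=20
  J2: p=19
  J1: p=17
  J6: p=9
  J4: p=5
Order: J5 → J3 → J2 → J1 → J6 → J4


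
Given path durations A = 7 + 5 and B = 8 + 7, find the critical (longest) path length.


Path A: 7 + 5 = 12
Path B: 8 + 7 = 15
Critical path = longest = max(12, 15)
= 15 (Path B)


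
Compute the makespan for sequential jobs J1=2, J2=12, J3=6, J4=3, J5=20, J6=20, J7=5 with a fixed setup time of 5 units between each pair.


Makespan = Σ processing + (n-1) × setup
= (2 + 12 + 6 + 3 + 20 + 20 + 5) + (7-1)×5
= 68 + 30
= 98 time units


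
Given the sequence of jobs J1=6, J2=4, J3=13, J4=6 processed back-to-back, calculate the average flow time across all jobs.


Completion times:
  J1: completes at 6
  J2: completes at 10
  J3: completes at 23
  J4: completes at 29
Sum = 68
Average = 68/4
= 17.00


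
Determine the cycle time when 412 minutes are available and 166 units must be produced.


Cycle time = available time / demand
= 412 / 166
= 2.48 min/unit


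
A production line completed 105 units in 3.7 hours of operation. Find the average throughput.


Throughput = units / time
= 105 / 3.7
= 28.4 units/hour


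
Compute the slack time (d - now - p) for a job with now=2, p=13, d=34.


Slack = due - current_time - processing
= 34 - 2 - 13
= 19


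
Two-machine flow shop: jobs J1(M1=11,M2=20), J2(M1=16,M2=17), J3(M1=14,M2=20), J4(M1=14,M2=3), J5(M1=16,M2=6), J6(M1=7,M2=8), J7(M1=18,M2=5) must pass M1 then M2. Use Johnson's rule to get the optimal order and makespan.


Johnson's rule:
Group 1 (M1≤M2, sort by M1): ['J6', 'J1', 'J3', 'J2']
Group 2 (M1>M2, sort desc M2): ['J5', 'J7', 'J4']
Sequence: J6 → J1 → J3 → J2 → J5 → J7 → J4
Makespan calculation:
  J6: M1 done=7, M2 done=15
  J1: M1 done=18, M2 done=38
  J3: M1 done=32, M2 done=58
  J2: M1 done=48, M2 done=75
  J5: M1 done=64, M2 done=81
  J7: M1 done=82, M2 done=87
  J4: M1 done=96, M2 done=99
= Sequence: J6 → J1 → J3 → J2 → J5 → J7 → J4, Makespan: 99


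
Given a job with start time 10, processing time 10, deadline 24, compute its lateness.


Completion = 10 + 10 = 20
Lateness = C - d = 20 - 24
= -4


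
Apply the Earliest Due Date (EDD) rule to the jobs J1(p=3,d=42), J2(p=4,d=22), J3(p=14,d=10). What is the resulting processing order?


EDD: sort by earliest due date
  J3: d=10, p=14
  J2: d=22, p=4
  J1: d=42, p=3
Order: J3 → J2 → J1


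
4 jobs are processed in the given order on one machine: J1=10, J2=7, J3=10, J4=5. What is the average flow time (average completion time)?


Completion times:
  J1: completes at 10
  J2: completes at 17
  J3: completes at 27
  J4: completes at 32
Sum = 86
Average = 86/4
= 21.50


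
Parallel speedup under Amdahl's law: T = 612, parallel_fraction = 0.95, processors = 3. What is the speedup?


Amdahl's law: T_p = T × ((1-p) + p/N)
= 612 × ((1-0.95) + 0.95/3)
= 612 × (0.05 + 0.3167)
= 612 × 0.3667
= 224.40
Speedup = 612/224.40
= 2.73×


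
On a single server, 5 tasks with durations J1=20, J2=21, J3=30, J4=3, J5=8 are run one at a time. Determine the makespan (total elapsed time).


Sequential makespan: sum all processing times
= 20 + 21 + 30 + 3 + 8
= 82 time units


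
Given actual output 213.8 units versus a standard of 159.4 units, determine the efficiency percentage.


Efficiency = (actual / standard) × 100
= (213.8 / 159.4) × 100
= 134.1%
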